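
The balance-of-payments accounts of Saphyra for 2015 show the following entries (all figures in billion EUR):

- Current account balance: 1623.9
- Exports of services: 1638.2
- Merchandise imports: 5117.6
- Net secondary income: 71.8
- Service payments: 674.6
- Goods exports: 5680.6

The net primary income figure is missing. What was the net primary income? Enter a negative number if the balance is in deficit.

25.5

Current account = goods balance + services balance + net primary income + net secondary income
Sum of the known components = 1598.4
Net primary income = CA - (known components) = 1623.9 - 1598.4 = 25.5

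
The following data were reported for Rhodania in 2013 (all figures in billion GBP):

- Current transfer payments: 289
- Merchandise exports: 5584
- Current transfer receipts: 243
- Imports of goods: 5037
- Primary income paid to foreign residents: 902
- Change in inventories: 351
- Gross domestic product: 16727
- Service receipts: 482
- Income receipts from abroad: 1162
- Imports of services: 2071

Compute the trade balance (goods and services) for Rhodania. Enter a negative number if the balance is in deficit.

-1042

Goods balance = 5584 - 5037 = 547
Services balance = 482 - 2071 = -1589
Trade balance (goods + services) = 547 + (-1589) = -1042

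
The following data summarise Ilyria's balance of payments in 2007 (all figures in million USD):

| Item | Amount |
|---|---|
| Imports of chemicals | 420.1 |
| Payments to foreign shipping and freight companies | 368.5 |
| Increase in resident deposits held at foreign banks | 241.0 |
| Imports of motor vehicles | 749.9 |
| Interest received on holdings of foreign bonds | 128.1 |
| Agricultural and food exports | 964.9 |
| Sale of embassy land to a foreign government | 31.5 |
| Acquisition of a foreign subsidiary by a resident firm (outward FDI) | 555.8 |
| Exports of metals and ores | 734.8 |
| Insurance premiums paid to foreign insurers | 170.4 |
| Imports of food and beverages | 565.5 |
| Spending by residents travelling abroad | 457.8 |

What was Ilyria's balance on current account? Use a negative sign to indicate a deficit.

Goods: 734.8 + 964.9 - 420.1 - 565.5 - 749.9 = -35.8
Services: -170.4 - 368.5 - 457.8 = -996.7
Primary income: 128.1
Current account = (-35.8) + (-996.7) + 128.1 = -904.4
(Excluded from the current account — financial account: increase in resident deposits held at foreign banks 241.0, acquisition of a foreign subsidiary by a resident firm (outward FDI) 555.8; capital account: sale of embassy land to a foreign government 31.5.)

-904.4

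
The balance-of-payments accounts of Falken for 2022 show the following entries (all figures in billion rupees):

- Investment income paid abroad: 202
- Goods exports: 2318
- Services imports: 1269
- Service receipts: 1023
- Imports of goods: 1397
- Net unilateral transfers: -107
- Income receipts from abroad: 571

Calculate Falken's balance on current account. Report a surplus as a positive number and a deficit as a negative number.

937

Goods balance = 2318 - 1397 = 921
Services balance = 1023 - 1269 = -246
Trade balance (goods + services) = 921 + (-246) = 675
Net primary income = 571 - 202 = 369
Net secondary income = -107
Current account = 675 + 369 + (-107) = 937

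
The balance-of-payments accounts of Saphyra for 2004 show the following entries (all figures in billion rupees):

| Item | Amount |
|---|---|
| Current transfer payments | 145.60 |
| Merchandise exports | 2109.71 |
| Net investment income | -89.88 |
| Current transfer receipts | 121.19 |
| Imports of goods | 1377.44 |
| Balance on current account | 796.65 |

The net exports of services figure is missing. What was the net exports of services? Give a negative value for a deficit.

Current account = goods balance + services balance + net primary income + net secondary income
Sum of the known components = 617.98
Net exports of services = CA - (known components) = 796.65 - 617.98 = 178.67

178.67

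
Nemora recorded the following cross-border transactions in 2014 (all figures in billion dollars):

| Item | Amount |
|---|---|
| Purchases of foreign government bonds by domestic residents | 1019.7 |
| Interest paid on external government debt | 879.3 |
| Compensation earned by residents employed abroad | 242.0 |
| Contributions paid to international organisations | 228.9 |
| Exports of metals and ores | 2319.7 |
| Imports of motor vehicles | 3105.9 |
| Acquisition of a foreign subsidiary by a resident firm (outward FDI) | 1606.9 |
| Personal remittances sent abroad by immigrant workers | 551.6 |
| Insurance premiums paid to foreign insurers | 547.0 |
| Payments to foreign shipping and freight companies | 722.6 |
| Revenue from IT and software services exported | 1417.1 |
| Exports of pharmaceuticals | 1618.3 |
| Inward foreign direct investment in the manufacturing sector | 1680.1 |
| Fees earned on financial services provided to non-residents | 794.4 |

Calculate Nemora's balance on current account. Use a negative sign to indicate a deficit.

356.2

Goods: 2319.7 + 1618.3 - 3105.9 = 832.1
Services: -722.6 + 794.4 + 1417.1 - 547.0 = 941.9
Primary income: -879.3 + 242.0 = -637.3
Secondary income: -228.9 - 551.6 = -780.5
Current account = 832.1 + 941.9 + (-637.3) + (-780.5) = 356.2
(Excluded from the current account — financial account: purchases of foreign government bonds by domestic residents 1019.7, acquisition of a foreign subsidiary by a resident firm (outward FDI) 1606.9, inward foreign direct investment in the manufacturing sector 1680.1.)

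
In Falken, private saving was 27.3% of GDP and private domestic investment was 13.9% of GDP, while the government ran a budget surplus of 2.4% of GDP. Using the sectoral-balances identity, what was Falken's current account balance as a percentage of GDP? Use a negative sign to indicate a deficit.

15.8

By the sectoral-balances identity, CA = (S_private - I) + (T - G).
Private balance = 27.3 - 13.9 = 13.4
Government balance (T - G) = 2.4
CA = 13.4 + 2.4 = 15.8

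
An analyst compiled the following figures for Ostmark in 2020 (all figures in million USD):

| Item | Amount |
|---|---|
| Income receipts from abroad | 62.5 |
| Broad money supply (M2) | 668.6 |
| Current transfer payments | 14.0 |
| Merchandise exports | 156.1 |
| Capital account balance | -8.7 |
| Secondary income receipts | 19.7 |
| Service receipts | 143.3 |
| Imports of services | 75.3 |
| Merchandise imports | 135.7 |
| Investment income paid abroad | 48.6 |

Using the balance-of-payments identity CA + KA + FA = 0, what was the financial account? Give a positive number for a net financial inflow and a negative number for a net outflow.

Goods balance = 156.1 - 135.7 = 20.4
Services balance = 143.3 - 75.3 = 68.0
Trade balance (goods + services) = 20.4 + 68.0 = 88.4
Net primary income = 62.5 - 48.6 = 13.9
Net secondary income = 19.7 - 14.0 = 5.7
Current account = 88.4 + 13.9 + 5.7 = 108.0
Financial account = -(108.0 + (-8.7)) = -99.3

-99.3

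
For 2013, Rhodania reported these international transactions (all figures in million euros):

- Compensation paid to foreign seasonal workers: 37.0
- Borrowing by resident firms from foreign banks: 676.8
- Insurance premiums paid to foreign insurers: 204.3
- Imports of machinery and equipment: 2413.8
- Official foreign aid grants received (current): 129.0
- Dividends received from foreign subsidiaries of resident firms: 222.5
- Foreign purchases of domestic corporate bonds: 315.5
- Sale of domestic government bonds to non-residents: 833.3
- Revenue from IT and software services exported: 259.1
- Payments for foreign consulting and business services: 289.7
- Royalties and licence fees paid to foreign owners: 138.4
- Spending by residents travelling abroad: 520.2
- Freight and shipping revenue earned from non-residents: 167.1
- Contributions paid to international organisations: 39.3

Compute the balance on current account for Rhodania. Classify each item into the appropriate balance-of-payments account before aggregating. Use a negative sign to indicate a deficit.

Goods: -2413.8
Services: -138.4 - 520.2 + 167.1 - 204.3 - 289.7 + 259.1 = -726.4
Primary income: -37.0 + 222.5 = 185.5
Secondary income: 129.0 - 39.3 = 89.7
Current account = (-2413.8) + (-726.4) + 185.5 + 89.7 = -2865.0
(Excluded from the current account — financial account: borrowing by resident firms from foreign banks 676.8, foreign purchases of domestic corporate bonds 315.5, sale of domestic government bonds to non-residents 833.3.)

-2865.0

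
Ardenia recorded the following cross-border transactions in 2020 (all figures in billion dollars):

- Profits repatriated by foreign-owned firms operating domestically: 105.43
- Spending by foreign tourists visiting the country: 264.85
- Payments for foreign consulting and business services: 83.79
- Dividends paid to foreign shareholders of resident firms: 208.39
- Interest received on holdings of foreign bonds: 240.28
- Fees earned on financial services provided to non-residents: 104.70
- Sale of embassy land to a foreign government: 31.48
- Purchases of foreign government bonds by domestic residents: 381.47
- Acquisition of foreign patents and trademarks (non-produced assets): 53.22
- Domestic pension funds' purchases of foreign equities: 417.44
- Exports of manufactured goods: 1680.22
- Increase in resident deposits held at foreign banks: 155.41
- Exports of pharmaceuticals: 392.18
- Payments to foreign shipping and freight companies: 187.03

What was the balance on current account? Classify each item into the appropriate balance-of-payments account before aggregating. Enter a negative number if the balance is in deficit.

Goods: 1680.22 + 392.18 = 2072.40
Services: 264.85 - 83.79 + 104.70 - 187.03 = 98.73
Primary income: 240.28 - 208.39 - 105.43 = -73.54
Current account = 2072.40 + 98.73 + (-73.54) = 2097.59
(Excluded from the current account — capital account: sale of embassy land to a foreign government 31.48, acquisition of foreign patents and trademarks (non-produced assets) 53.22; financial account: purchases of foreign government bonds by domestic residents 381.47, domestic pension funds' purchases of foreign equities 417.44, increase in resident deposits held at foreign banks 155.41.)

2097.59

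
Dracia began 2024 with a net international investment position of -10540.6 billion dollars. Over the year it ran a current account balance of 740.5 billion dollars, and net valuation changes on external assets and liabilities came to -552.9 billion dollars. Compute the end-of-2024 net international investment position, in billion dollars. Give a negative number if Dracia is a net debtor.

Change in NIIP = current account + net valuation change = 740.5 + (-552.9) = 187.6
End-of-year NIIP = -10540.6 + 187.6 = -10353.0

-10353.0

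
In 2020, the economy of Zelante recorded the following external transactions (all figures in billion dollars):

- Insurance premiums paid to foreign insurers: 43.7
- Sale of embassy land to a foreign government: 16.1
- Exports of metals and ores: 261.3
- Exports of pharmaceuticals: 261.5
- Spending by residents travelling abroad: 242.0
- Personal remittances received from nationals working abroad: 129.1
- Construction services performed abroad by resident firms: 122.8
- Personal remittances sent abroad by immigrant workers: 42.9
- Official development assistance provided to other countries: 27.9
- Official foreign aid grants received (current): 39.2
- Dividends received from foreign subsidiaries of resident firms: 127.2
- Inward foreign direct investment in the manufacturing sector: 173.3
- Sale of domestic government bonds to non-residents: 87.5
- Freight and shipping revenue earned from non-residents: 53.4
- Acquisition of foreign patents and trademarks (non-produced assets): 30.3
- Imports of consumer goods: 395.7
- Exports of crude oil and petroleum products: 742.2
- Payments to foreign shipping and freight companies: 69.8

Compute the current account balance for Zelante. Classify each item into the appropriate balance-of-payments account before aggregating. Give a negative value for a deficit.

Goods: 261.3 - 395.7 + 742.2 + 261.5 = 869.3
Services: -242.0 - 43.7 + 122.8 + 53.4 - 69.8 = -179.3
Primary income: 127.2
Secondary income: -27.9 + 129.1 - 42.9 + 39.2 = 97.5
Current account = 869.3 + (-179.3) + 127.2 + 97.5 = 914.7
(Excluded from the current account — capital account: sale of embassy land to a foreign government 16.1, acquisition of foreign patents and trademarks (non-produced assets) 30.3; financial account: inward foreign direct investment in the manufacturing sector 173.3, sale of domestic government bonds to non-residents 87.5.)

914.7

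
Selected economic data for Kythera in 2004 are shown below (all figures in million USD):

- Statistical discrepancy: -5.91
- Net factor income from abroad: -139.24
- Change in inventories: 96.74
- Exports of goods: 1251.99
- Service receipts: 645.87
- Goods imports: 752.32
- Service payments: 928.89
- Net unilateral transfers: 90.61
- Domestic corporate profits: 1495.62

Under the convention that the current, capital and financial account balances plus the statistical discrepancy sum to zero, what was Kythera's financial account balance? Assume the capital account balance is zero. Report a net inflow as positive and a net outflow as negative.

-162.11

Goods balance = 1251.99 - 752.32 = 499.67
Services balance = 645.87 - 928.89 = -283.02
Trade balance (goods + services) = 499.67 + (-283.02) = 216.65
Net primary income = -139.24
Net secondary income = 90.61
Current account = 216.65 + (-139.24) + 90.61 = 168.02
Financial account = -(168.02 + (-5.91)) = -162.11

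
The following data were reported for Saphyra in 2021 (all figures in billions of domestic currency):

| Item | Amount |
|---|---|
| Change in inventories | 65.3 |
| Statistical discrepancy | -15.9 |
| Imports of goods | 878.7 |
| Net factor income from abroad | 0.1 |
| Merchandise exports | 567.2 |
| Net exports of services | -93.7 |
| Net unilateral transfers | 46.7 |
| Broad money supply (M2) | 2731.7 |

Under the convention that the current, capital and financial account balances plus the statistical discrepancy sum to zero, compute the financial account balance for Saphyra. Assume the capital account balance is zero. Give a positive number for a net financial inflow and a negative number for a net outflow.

Goods balance = 567.2 - 878.7 = -311.5
Services balance = -93.7
Trade balance (goods + services) = -311.5 + (-93.7) = -405.2
Net primary income = 0.1
Net secondary income = 46.7
Current account = -405.2 + 0.1 + 46.7 = -358.4
Financial account = -(-358.4 + (-15.9)) = 374.3

374.3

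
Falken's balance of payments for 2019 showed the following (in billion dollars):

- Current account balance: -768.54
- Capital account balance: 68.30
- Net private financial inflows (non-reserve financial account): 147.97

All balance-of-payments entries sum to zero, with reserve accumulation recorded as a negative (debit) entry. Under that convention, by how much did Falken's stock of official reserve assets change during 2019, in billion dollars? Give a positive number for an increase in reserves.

-552.27

Official reserve transactions balance = -((-768.54) + 68.30 + 147.97) = 552.27
An accumulation of reserves is recorded as a debit (negative entry), so the change in the stock of reserves is the negative of that balance.
Change in official reserves = -(552.27) = -552.27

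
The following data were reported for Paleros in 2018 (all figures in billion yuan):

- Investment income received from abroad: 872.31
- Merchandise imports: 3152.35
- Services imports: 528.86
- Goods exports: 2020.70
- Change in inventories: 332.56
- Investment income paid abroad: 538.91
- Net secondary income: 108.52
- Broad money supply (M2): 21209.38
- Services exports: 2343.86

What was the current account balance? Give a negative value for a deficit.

Goods balance = 2020.70 - 3152.35 = -1131.65
Services balance = 2343.86 - 528.86 = 1815.00
Trade balance (goods + services) = -1131.65 + 1815.00 = 683.35
Net primary income = 872.31 - 538.91 = 333.40
Net secondary income = 108.52
Current account = 683.35 + 333.40 + 108.52 = 1125.27

1125.27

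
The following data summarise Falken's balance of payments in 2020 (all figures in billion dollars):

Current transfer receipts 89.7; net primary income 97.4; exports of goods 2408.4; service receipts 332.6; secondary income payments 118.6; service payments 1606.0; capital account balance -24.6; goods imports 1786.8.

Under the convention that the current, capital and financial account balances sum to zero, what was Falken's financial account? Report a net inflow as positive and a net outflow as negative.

607.9

Goods balance = 2408.4 - 1786.8 = 621.6
Services balance = 332.6 - 1606.0 = -1273.4
Trade balance (goods + services) = 621.6 + (-1273.4) = -651.8
Net primary income = 97.4
Net secondary income = 89.7 - 118.6 = -28.9
Current account = -651.8 + 97.4 + (-28.9) = -583.3
Financial account = -(-583.3 + (-24.6)) = 607.9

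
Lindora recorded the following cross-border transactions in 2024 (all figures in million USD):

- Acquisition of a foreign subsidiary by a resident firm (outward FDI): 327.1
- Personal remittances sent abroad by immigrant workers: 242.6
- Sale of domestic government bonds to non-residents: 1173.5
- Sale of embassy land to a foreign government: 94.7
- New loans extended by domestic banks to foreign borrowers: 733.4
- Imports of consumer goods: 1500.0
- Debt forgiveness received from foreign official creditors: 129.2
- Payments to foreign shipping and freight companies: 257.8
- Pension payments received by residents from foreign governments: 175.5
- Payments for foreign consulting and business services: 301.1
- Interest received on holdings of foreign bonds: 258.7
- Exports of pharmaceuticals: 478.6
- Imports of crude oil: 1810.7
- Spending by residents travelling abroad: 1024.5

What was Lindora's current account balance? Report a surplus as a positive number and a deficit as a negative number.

Goods: 478.6 - 1500.0 - 1810.7 = -2832.1
Services: -1024.5 - 257.8 - 301.1 = -1583.4
Primary income: 258.7
Secondary income: 175.5 - 242.6 = -67.1
Current account = (-2832.1) + (-1583.4) + 258.7 + (-67.1) = -4223.9
(Excluded from the current account — financial account: acquisition of a foreign subsidiary by a resident firm (outward FDI) 327.1, sale of domestic government bonds to non-residents 1173.5, new loans extended by domestic banks to foreign borrowers 733.4; capital account: sale of embassy land to a foreign government 94.7, debt forgiveness received from foreign official creditors 129.2.)

-4223.9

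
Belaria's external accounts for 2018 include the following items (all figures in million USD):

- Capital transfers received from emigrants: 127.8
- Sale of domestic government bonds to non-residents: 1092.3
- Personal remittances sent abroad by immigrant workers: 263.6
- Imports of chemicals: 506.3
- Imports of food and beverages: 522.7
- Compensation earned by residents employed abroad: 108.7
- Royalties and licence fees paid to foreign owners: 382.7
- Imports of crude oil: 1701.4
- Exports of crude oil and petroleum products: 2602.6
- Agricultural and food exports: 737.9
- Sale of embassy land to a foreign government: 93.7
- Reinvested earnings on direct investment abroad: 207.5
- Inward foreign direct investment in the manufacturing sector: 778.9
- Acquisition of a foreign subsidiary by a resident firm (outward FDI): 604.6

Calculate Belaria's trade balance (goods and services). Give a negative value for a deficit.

227.4

Goods: -522.7 - 1701.4 - 506.3 + 2602.6 + 737.9 = 610.1
Services: -382.7
Trade balance = 610.1 + (-382.7) = 227.4
(Excluded from the trade balance — capital account: capital transfers received from emigrants 127.8, sale of embassy land to a foreign government 93.7; financial account: sale of domestic government bonds to non-residents 1092.3, inward foreign direct investment in the manufacturing sector 778.9, acquisition of a foreign subsidiary by a resident firm (outward FDI) 604.6; secondary income: personal remittances sent abroad by immigrant workers 263.6; primary income: compensation earned by residents employed abroad 108.7, reinvested earnings on direct investment abroad 207.5.)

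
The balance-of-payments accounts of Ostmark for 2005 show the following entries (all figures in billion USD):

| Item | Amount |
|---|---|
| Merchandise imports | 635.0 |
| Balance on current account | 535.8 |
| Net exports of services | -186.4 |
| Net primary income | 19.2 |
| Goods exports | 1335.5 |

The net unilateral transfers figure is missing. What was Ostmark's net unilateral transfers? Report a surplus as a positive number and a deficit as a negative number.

2.5

Current account = goods balance + services balance + net primary income + net secondary income
Sum of the known components = 533.3
Net unilateral transfers = CA - (known components) = 535.8 - 533.3 = 2.5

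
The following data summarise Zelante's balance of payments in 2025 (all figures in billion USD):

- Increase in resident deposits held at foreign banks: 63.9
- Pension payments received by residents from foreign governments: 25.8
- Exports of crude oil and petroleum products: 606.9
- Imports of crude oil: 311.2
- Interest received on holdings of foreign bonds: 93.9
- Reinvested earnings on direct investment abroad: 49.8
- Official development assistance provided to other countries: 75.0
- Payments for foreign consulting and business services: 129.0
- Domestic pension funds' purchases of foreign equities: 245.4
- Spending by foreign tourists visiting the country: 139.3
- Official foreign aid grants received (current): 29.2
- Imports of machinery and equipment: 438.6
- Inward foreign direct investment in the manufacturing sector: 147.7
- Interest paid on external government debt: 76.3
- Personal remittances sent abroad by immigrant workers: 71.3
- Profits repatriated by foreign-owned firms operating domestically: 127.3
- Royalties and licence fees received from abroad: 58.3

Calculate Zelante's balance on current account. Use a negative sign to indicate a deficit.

-225.5

Goods: -311.2 - 438.6 + 606.9 = -142.9
Services: 58.3 - 129.0 + 139.3 = 68.6
Primary income: 49.8 - 76.3 - 127.3 + 93.9 = -59.9
Secondary income: 25.8 + 29.2 - 71.3 - 75.0 = -91.3
Current account = (-142.9) + 68.6 + (-59.9) + (-91.3) = -225.5
(Excluded from the current account — financial account: increase in resident deposits held at foreign banks 63.9, domestic pension funds' purchases of foreign equities 245.4, inward foreign direct investment in the manufacturing sector 147.7.)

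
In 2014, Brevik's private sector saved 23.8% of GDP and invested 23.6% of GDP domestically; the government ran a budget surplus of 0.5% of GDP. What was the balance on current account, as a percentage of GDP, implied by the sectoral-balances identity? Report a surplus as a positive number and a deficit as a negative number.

0.7

By the sectoral-balances identity, CA = (S_private - I) + (T - G).
Private balance = 23.8 - 23.6 = 0.2
Government balance (T - G) = 0.5
CA = 0.2 + 0.5 = 0.7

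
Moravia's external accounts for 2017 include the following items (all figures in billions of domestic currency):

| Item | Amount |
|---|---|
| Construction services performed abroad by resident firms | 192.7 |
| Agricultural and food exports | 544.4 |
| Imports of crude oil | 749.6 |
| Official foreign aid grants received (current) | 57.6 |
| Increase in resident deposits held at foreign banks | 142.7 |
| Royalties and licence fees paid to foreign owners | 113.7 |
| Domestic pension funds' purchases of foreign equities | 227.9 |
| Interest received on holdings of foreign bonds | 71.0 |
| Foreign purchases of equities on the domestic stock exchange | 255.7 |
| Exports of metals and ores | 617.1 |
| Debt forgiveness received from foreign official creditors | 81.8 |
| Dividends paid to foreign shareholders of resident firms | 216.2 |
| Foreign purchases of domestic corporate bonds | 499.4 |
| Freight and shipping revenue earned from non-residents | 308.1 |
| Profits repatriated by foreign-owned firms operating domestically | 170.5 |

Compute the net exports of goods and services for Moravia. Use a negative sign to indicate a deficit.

Goods: -749.6 + 617.1 + 544.4 = 411.9
Services: -113.7 + 192.7 + 308.1 = 387.1
Trade balance = 411.9 + 387.1 = 799.0
(Excluded from the trade balance — secondary income: official foreign aid grants received (current) 57.6; financial account: increase in resident deposits held at foreign banks 142.7, domestic pension funds' purchases of foreign equities 227.9, foreign purchases of equities on the domestic stock exchange 255.7, foreign purchases of domestic corporate bonds 499.4; primary income: interest received on holdings of foreign bonds 71.0, dividends paid to foreign shareholders of resident firms 216.2, profits repatriated by foreign-owned firms operating domestically 170.5; capital account: debt forgiveness received from foreign official creditors 81.8.)

799.0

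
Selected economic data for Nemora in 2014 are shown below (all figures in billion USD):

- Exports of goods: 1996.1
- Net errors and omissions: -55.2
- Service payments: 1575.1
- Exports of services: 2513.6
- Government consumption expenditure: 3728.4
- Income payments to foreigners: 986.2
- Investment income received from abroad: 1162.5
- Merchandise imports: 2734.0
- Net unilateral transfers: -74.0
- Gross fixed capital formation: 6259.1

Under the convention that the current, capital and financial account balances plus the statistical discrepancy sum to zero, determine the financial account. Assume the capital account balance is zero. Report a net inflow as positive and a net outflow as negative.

Goods balance = 1996.1 - 2734.0 = -737.9
Services balance = 2513.6 - 1575.1 = 938.5
Trade balance (goods + services) = -737.9 + 938.5 = 200.6
Net primary income = 1162.5 - 986.2 = 176.3
Net secondary income = -74.0
Current account = 200.6 + 176.3 + (-74.0) = 302.9
Financial account = -(302.9 + (-55.2)) = -247.7

-247.7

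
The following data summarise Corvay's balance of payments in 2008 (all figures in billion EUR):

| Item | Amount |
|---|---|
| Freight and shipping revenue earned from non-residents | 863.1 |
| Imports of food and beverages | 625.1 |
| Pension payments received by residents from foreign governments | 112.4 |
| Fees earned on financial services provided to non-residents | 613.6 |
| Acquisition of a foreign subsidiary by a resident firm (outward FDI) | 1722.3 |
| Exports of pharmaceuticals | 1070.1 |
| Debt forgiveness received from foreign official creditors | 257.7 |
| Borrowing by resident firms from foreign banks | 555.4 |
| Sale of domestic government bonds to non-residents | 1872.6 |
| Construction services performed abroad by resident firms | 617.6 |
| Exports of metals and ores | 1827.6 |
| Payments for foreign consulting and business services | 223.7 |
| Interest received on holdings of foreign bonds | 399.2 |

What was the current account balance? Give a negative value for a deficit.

Goods: 1827.6 + 1070.1 - 625.1 = 2272.6
Services: 613.6 + 617.6 - 223.7 + 863.1 = 1870.6
Primary income: 399.2
Secondary income: 112.4
Current account = 2272.6 + 1870.6 + 399.2 + 112.4 = 4654.8
(Excluded from the current account — financial account: acquisition of a foreign subsidiary by a resident firm (outward FDI) 1722.3, borrowing by resident firms from foreign banks 555.4, sale of domestic government bonds to non-residents 1872.6; capital account: debt forgiveness received from foreign official creditors 257.7.)

4654.8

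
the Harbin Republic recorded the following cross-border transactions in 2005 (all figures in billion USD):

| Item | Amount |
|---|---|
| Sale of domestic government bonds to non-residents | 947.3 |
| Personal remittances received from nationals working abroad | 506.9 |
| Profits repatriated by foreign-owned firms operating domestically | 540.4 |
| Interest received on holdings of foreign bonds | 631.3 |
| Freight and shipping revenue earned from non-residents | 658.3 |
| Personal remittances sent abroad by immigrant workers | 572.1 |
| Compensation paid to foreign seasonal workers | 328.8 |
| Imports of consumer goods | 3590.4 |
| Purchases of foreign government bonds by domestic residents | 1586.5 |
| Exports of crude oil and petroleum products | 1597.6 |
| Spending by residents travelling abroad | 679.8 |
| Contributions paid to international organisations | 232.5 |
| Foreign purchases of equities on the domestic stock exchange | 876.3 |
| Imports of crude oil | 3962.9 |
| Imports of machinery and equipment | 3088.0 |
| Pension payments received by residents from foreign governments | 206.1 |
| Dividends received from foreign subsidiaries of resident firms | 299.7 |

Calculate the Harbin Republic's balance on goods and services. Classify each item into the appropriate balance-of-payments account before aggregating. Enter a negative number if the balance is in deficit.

Goods: -3590.4 + 1597.6 - 3962.9 - 3088.0 = -9043.7
Services: -679.8 + 658.3 = -21.5
Trade balance = -9043.7 + (-21.5) = -9065.2
(Excluded from the trade balance — financial account: sale of domestic government bonds to non-residents 947.3, purchases of foreign government bonds by domestic residents 1586.5, foreign purchases of equities on the domestic stock exchange 876.3; secondary income: personal remittances received from nationals working abroad 506.9, personal remittances sent abroad by immigrant workers 572.1, contributions paid to international organisations 232.5, pension payments received by residents from foreign governments 206.1; primary income: profits repatriated by foreign-owned firms operating domestically 540.4, interest received on holdings of foreign bonds 631.3, compensation paid to foreign seasonal workers 328.8, dividends received from foreign subsidiaries of resident firms 299.7.)

-9065.2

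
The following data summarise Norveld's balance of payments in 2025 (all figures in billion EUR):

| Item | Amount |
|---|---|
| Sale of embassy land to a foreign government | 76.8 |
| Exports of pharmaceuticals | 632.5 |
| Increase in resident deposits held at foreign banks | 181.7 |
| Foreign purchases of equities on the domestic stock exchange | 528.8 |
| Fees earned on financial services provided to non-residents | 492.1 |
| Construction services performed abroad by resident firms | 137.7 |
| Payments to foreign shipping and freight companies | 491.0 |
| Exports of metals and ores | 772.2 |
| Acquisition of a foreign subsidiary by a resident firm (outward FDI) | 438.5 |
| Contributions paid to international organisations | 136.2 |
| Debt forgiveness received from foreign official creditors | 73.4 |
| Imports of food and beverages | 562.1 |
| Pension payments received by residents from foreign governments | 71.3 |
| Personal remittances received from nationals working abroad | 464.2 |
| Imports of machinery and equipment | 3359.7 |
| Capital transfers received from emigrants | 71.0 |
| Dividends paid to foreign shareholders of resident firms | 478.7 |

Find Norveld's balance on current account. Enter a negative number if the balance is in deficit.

-2457.7

Goods: 632.5 - 3359.7 - 562.1 + 772.2 = -2517.1
Services: -491.0 + 492.1 + 137.7 = 138.8
Primary income: -478.7
Secondary income: -136.2 + 71.3 + 464.2 = 399.3
Current account = (-2517.1) + 138.8 + (-478.7) + 399.3 = -2457.7
(Excluded from the current account — capital account: sale of embassy land to a foreign government 76.8, debt forgiveness received from foreign official creditors 73.4, capital transfers received from emigrants 71.0; financial account: increase in resident deposits held at foreign banks 181.7, foreign purchases of equities on the domestic stock exchange 528.8, acquisition of a foreign subsidiary by a resident firm (outward FDI) 438.5.)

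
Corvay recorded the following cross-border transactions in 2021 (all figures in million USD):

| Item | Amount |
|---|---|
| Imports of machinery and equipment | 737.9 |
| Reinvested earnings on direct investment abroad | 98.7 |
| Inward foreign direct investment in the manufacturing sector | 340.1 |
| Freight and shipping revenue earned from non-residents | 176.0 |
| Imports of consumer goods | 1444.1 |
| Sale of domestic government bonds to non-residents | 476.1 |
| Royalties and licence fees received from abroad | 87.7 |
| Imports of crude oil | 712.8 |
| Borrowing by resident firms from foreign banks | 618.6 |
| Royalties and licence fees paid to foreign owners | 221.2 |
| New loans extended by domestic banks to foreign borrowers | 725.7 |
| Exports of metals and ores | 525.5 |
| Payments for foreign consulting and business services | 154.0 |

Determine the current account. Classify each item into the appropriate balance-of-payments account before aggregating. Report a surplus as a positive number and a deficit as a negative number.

Goods: -1444.1 - 737.9 + 525.5 - 712.8 = -2369.3
Services: -221.2 + 176.0 - 154.0 + 87.7 = -111.5
Primary income: 98.7
Current account = (-2369.3) + (-111.5) + 98.7 = -2382.1
(Excluded from the current account — financial account: inward foreign direct investment in the manufacturing sector 340.1, sale of domestic government bonds to non-residents 476.1, borrowing by resident firms from foreign banks 618.6, new loans extended by domestic banks to foreign borrowers 725.7.)

-2382.1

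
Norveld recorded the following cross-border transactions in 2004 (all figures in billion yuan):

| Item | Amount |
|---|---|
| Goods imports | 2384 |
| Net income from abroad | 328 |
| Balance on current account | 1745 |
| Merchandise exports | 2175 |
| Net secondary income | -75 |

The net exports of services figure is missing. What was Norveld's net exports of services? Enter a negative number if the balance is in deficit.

1701

Current account = goods balance + services balance + net primary income + net secondary income
Sum of the known components = 44
Net exports of services = CA - (known components) = 1745 - 44 = 1701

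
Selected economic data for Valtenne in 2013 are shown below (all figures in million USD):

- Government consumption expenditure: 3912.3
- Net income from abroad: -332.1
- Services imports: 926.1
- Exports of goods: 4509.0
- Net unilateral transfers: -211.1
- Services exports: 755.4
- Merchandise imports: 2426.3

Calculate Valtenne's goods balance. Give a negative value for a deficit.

Goods balance = 4509.0 - 2426.3 = 2082.7

2082.7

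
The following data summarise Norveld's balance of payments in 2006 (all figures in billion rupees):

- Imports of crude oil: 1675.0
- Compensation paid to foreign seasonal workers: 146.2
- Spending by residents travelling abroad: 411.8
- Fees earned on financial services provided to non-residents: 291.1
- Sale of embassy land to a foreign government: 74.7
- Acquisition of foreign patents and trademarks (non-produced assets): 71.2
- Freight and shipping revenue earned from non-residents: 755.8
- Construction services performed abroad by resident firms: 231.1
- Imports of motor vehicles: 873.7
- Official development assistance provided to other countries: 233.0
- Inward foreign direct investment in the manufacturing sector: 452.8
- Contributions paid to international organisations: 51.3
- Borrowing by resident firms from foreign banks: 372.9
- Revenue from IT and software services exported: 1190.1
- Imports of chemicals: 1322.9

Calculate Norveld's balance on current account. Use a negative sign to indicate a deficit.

Goods: -1675.0 - 1322.9 - 873.7 = -3871.6
Services: 231.1 + 291.1 + 755.8 - 411.8 + 1190.1 = 2056.3
Primary income: -146.2
Secondary income: -51.3 - 233.0 = -284.3
Current account = (-3871.6) + 2056.3 + (-146.2) + (-284.3) = -2245.8
(Excluded from the current account — capital account: sale of embassy land to a foreign government 74.7, acquisition of foreign patents and trademarks (non-produced assets) 71.2; financial account: inward foreign direct investment in the manufacturing sector 452.8, borrowing by resident firms from foreign banks 372.9.)

-2245.8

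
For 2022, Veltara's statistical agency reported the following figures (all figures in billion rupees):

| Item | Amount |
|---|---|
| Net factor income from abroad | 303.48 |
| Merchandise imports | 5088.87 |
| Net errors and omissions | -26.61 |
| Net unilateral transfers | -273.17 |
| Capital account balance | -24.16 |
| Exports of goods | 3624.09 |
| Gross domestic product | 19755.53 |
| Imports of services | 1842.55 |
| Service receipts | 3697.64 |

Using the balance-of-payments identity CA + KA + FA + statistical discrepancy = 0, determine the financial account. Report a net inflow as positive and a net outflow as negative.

Goods balance = 3624.09 - 5088.87 = -1464.78
Services balance = 3697.64 - 1842.55 = 1855.09
Trade balance (goods + services) = -1464.78 + 1855.09 = 390.31
Net primary income = 303.48
Net secondary income = -273.17
Current account = 390.31 + 303.48 + (-273.17) = 420.62
Financial account = -(420.62 + (-24.16) + (-26.61)) = -369.85

-369.85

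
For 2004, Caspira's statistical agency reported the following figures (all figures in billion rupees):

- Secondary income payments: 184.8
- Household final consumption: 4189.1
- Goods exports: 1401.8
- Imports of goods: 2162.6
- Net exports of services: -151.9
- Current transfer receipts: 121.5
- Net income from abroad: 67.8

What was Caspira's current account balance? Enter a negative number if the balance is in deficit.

Goods balance = 1401.8 - 2162.6 = -760.8
Services balance = -151.9
Trade balance (goods + services) = -760.8 + (-151.9) = -912.7
Net primary income = 67.8
Net secondary income = 121.5 - 184.8 = -63.3
Current account = -912.7 + 67.8 + (-63.3) = -908.2

-908.2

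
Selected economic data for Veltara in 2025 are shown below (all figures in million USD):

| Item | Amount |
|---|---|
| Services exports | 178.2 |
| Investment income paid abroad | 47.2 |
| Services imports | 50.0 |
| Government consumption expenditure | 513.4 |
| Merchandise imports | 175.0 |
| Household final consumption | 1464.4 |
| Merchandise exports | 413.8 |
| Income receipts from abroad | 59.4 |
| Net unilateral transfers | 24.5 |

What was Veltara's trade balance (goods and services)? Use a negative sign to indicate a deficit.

367.0

Goods balance = 413.8 - 175.0 = 238.8
Services balance = 178.2 - 50.0 = 128.2
Trade balance (goods + services) = 238.8 + 128.2 = 367.0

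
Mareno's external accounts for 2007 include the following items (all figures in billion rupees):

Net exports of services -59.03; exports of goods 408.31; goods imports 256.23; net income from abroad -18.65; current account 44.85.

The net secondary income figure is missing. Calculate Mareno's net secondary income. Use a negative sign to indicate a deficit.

-29.55

Current account = goods balance + services balance + net primary income + net secondary income
Sum of the known components = 74.40
Net secondary income = CA - (known components) = 44.85 - 74.40 = -29.55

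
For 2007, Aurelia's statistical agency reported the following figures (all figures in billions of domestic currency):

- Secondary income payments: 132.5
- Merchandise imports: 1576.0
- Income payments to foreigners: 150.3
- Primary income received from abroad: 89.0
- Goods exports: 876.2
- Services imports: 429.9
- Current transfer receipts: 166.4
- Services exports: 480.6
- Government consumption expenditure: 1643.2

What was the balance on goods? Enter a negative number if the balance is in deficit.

Goods balance = 876.2 - 1576.0 = -699.8

-699.8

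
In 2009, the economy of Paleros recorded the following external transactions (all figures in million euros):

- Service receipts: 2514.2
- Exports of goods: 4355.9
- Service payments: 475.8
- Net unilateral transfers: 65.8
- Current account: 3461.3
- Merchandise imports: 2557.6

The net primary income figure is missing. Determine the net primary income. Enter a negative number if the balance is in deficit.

-441.2

Current account = goods balance + services balance + net primary income + net secondary income
Sum of the known components = 3902.5
Net primary income = CA - (known components) = 3461.3 - 3902.5 = -441.2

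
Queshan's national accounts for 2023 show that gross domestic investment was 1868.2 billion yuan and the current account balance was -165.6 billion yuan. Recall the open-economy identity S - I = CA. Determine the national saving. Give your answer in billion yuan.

S = I + CA = 1868.2 + (-165.6) = 1702.6

1702.6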